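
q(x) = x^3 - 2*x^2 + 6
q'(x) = 3*x^2 - 4*x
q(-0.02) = 6.00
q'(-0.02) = 0.08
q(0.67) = 5.40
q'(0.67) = -1.33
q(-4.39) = -117.15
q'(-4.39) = 75.38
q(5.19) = 91.93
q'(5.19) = 60.05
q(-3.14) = -44.68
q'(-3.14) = 42.14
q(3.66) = 28.24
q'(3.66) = 25.55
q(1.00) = 5.00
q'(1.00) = -1.00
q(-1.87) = -7.53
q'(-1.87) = 17.97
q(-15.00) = -3819.00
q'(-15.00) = 735.00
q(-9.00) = -885.00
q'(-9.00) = 279.00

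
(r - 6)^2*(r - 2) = r^3 - 14*r^2 + 60*r - 72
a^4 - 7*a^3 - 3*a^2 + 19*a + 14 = (a - 7)*(a - 2)*(a + 1)^2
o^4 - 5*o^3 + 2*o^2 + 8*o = o*(o - 4)*(o - 2)*(o + 1)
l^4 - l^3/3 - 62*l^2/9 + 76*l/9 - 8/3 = (l - 2)*(l - 2/3)^2*(l + 3)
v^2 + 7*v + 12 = (v + 3)*(v + 4)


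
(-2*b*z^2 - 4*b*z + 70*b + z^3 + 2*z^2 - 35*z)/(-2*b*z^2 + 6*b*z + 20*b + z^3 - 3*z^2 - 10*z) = (z + 7)/(z + 2)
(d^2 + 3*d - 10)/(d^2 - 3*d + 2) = (d + 5)/(d - 1)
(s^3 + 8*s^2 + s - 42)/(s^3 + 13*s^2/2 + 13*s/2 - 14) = 2*(s^3 + 8*s^2 + s - 42)/(2*s^3 + 13*s^2 + 13*s - 28)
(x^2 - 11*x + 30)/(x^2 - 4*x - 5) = (x - 6)/(x + 1)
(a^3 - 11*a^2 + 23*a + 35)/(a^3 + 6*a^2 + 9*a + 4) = (a^2 - 12*a + 35)/(a^2 + 5*a + 4)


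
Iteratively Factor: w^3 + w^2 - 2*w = (w)*(w^2 + w - 2) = w*(w + 2)*(w - 1)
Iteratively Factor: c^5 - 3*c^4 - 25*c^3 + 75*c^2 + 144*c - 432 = (c - 3)*(c^4 - 25*c^2 + 144) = (c - 4)*(c - 3)*(c^3 + 4*c^2 - 9*c - 36) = (c - 4)*(c - 3)*(c + 4)*(c^2 - 9) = (c - 4)*(c - 3)^2*(c + 4)*(c + 3)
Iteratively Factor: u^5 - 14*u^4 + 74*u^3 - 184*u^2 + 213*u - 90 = (u - 1)*(u^4 - 13*u^3 + 61*u^2 - 123*u + 90) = (u - 3)*(u - 1)*(u^3 - 10*u^2 + 31*u - 30) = (u - 3)^2*(u - 1)*(u^2 - 7*u + 10) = (u - 5)*(u - 3)^2*(u - 1)*(u - 2)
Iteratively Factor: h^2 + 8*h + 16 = (h + 4)*(h + 4)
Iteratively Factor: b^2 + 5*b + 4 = (b + 1)*(b + 4)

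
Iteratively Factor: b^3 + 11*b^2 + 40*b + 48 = (b + 4)*(b^2 + 7*b + 12) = (b + 3)*(b + 4)*(b + 4)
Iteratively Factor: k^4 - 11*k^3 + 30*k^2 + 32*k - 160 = (k - 4)*(k^3 - 7*k^2 + 2*k + 40) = (k - 5)*(k - 4)*(k^2 - 2*k - 8) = (k - 5)*(k - 4)^2*(k + 2)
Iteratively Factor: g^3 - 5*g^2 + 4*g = (g - 1)*(g^2 - 4*g) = (g - 4)*(g - 1)*(g)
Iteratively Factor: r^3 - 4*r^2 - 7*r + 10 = (r + 2)*(r^2 - 6*r + 5) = (r - 1)*(r + 2)*(r - 5)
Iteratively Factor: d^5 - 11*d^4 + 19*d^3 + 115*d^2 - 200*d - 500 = (d + 2)*(d^4 - 13*d^3 + 45*d^2 + 25*d - 250) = (d + 2)^2*(d^3 - 15*d^2 + 75*d - 125) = (d - 5)*(d + 2)^2*(d^2 - 10*d + 25) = (d - 5)^2*(d + 2)^2*(d - 5)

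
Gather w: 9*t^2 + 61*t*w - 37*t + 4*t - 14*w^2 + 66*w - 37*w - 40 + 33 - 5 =9*t^2 - 33*t - 14*w^2 + w*(61*t + 29) - 12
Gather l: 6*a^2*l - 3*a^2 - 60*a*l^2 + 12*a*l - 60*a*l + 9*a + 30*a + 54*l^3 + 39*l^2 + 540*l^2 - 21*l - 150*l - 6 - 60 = -3*a^2 + 39*a + 54*l^3 + l^2*(579 - 60*a) + l*(6*a^2 - 48*a - 171) - 66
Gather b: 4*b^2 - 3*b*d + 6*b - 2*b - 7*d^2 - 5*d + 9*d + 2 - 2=4*b^2 + b*(4 - 3*d) - 7*d^2 + 4*d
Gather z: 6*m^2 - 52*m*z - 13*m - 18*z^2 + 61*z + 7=6*m^2 - 13*m - 18*z^2 + z*(61 - 52*m) + 7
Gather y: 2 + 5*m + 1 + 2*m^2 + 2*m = 2*m^2 + 7*m + 3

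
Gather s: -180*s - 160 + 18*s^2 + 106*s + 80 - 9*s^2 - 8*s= 9*s^2 - 82*s - 80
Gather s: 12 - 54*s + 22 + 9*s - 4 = 30 - 45*s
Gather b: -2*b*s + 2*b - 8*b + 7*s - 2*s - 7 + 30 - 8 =b*(-2*s - 6) + 5*s + 15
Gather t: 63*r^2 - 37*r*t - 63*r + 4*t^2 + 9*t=63*r^2 - 63*r + 4*t^2 + t*(9 - 37*r)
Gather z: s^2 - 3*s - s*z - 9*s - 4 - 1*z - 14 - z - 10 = s^2 - 12*s + z*(-s - 2) - 28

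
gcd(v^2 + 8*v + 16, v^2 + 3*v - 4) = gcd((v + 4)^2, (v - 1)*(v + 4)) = v + 4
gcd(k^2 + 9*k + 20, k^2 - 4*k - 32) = k + 4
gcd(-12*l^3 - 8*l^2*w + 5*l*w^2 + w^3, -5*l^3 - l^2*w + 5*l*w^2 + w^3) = l + w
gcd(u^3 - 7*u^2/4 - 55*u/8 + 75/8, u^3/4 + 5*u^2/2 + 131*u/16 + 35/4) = u + 5/2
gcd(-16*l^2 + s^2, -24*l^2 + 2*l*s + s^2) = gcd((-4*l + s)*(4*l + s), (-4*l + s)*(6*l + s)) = -4*l + s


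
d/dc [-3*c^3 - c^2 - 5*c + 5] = -9*c^2 - 2*c - 5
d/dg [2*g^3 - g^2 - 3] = 2*g*(3*g - 1)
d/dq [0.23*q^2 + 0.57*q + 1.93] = 0.46*q + 0.57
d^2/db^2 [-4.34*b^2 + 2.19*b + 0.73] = -8.68000000000000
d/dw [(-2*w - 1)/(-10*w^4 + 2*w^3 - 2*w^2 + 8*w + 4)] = w*(-30*w^3 - 16*w^2 + w - 2)/(2*(25*w^8 - 10*w^7 + 11*w^6 - 42*w^5 - 11*w^4 - 4*w^3 + 12*w^2 + 16*w + 4))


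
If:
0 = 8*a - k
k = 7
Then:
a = 7/8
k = 7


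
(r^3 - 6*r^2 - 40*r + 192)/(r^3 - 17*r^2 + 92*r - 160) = (r + 6)/(r - 5)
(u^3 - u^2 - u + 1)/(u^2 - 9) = (u^3 - u^2 - u + 1)/(u^2 - 9)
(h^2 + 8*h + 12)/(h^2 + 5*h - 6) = (h + 2)/(h - 1)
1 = 1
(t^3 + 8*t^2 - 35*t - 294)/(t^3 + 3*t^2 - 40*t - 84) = (t + 7)/(t + 2)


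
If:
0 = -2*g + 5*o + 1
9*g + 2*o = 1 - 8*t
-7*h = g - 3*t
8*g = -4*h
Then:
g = -21/373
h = 42/373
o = -83/373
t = 91/373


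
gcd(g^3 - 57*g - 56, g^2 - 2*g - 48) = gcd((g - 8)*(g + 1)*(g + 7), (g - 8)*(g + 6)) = g - 8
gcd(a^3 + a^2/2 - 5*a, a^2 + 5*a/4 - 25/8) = a + 5/2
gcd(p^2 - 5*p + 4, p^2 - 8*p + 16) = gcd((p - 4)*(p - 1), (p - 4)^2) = p - 4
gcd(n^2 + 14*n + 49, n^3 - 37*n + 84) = n + 7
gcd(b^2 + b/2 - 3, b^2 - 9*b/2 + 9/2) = b - 3/2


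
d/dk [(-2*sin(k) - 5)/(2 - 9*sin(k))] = -49*cos(k)/(9*sin(k) - 2)^2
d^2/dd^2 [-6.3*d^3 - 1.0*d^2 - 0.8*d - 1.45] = -37.8*d - 2.0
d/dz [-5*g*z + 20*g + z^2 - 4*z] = -5*g + 2*z - 4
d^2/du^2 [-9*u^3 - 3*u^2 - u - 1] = -54*u - 6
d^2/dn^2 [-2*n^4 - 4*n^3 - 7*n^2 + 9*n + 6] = -24*n^2 - 24*n - 14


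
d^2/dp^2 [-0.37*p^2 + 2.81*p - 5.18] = -0.740000000000000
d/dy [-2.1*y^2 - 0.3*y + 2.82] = -4.2*y - 0.3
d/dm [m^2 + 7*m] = 2*m + 7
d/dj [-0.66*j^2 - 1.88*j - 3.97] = -1.32*j - 1.88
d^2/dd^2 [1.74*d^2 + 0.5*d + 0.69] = 3.48000000000000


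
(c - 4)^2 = c^2 - 8*c + 16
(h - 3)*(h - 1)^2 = h^3 - 5*h^2 + 7*h - 3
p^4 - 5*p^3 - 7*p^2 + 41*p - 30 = (p - 5)*(p - 2)*(p - 1)*(p + 3)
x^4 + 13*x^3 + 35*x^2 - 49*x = x*(x - 1)*(x + 7)^2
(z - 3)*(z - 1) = z^2 - 4*z + 3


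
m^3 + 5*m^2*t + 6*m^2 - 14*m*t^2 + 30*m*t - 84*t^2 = (m + 6)*(m - 2*t)*(m + 7*t)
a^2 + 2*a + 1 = (a + 1)^2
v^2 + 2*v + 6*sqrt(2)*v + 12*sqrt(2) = (v + 2)*(v + 6*sqrt(2))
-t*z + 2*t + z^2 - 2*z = (-t + z)*(z - 2)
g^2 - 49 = (g - 7)*(g + 7)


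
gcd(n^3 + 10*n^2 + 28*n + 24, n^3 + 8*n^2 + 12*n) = n^2 + 8*n + 12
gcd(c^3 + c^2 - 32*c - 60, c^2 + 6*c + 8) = c + 2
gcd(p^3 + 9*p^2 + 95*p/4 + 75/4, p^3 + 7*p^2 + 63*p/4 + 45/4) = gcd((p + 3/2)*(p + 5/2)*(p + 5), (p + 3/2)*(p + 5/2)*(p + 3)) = p^2 + 4*p + 15/4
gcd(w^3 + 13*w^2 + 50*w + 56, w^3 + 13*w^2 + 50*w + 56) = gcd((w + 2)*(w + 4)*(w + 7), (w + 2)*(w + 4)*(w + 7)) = w^3 + 13*w^2 + 50*w + 56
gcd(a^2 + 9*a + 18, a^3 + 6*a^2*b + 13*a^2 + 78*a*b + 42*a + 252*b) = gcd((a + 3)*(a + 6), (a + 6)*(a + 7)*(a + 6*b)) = a + 6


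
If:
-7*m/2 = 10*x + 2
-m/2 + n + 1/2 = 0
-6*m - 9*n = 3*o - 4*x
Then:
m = -20*x/7 - 4/7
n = -10*x/7 - 11/14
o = 34*x/3 + 7/2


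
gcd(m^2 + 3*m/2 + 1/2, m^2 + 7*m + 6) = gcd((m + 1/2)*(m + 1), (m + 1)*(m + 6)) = m + 1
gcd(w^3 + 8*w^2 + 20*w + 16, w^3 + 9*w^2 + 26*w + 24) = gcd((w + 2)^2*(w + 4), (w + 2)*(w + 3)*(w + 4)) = w^2 + 6*w + 8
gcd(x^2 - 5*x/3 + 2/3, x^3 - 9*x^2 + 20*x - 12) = x - 1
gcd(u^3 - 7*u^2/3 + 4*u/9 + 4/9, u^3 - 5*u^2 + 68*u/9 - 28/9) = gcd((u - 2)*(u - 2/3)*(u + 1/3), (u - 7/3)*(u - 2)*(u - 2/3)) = u^2 - 8*u/3 + 4/3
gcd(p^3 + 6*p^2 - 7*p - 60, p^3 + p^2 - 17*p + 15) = p^2 + 2*p - 15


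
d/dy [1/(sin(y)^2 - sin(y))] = (-2/tan(y) + cos(y)/sin(y)^2)/(sin(y) - 1)^2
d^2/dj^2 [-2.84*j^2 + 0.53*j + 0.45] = -5.68000000000000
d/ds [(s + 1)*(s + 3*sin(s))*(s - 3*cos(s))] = (s + 1)*(s + 3*sin(s))*(3*sin(s) + 1) + (s + 1)*(s - 3*cos(s))*(3*cos(s) + 1) + (s + 3*sin(s))*(s - 3*cos(s))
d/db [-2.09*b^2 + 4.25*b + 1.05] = 4.25 - 4.18*b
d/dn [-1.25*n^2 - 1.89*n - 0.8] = -2.5*n - 1.89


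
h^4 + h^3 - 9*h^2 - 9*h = h*(h - 3)*(h + 1)*(h + 3)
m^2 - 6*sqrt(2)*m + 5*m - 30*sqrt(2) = (m + 5)*(m - 6*sqrt(2))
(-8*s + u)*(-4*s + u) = 32*s^2 - 12*s*u + u^2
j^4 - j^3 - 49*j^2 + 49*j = j*(j - 7)*(j - 1)*(j + 7)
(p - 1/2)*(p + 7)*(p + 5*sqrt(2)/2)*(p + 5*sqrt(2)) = p^4 + 13*p^3/2 + 15*sqrt(2)*p^3/2 + 43*p^2/2 + 195*sqrt(2)*p^2/4 - 105*sqrt(2)*p/4 + 325*p/2 - 175/2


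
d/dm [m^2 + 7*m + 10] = 2*m + 7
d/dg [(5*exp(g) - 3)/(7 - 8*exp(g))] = 11*exp(g)/(8*exp(g) - 7)^2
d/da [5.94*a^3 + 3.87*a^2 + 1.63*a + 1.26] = 17.82*a^2 + 7.74*a + 1.63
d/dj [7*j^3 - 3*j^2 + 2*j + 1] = 21*j^2 - 6*j + 2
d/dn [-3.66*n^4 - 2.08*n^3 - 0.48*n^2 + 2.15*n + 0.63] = -14.64*n^3 - 6.24*n^2 - 0.96*n + 2.15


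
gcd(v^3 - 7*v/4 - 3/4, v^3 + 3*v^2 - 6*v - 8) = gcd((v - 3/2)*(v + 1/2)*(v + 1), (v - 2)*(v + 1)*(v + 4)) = v + 1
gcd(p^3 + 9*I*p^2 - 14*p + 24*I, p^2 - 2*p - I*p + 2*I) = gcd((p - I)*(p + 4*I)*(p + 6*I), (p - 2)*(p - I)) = p - I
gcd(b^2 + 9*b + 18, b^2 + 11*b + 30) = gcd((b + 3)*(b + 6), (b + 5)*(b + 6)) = b + 6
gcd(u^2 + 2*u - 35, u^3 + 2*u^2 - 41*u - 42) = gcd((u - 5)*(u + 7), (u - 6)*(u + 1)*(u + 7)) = u + 7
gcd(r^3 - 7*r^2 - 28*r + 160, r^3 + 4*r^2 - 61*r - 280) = r^2 - 3*r - 40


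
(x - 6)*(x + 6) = x^2 - 36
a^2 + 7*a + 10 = (a + 2)*(a + 5)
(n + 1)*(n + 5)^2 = n^3 + 11*n^2 + 35*n + 25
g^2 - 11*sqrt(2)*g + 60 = (g - 6*sqrt(2))*(g - 5*sqrt(2))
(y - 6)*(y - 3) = y^2 - 9*y + 18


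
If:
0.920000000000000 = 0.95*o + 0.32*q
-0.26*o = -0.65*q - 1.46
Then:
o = 1.52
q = -1.64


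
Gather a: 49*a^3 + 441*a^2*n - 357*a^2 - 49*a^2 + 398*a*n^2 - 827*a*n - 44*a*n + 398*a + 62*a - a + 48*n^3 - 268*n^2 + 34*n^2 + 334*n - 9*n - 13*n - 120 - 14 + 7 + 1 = 49*a^3 + a^2*(441*n - 406) + a*(398*n^2 - 871*n + 459) + 48*n^3 - 234*n^2 + 312*n - 126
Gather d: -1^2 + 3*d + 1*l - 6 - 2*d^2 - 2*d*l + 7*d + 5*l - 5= -2*d^2 + d*(10 - 2*l) + 6*l - 12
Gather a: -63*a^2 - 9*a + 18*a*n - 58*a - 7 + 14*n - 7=-63*a^2 + a*(18*n - 67) + 14*n - 14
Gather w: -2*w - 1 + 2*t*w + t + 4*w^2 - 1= t + 4*w^2 + w*(2*t - 2) - 2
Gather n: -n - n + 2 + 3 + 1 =6 - 2*n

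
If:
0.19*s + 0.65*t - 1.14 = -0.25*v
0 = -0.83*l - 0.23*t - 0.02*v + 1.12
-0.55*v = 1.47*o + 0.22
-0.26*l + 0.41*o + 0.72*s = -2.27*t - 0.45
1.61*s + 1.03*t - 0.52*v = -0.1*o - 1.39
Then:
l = 1.23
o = -1.64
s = 0.46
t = 0.09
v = 3.97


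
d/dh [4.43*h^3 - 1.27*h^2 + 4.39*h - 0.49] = 13.29*h^2 - 2.54*h + 4.39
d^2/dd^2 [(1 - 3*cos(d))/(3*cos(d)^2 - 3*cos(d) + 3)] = (-27*sin(d)^4*cos(d) + sin(d)^4 + 10*sin(d)^2 + 13*cos(d)/4 - 3*cos(3*d)/4 + 3*cos(5*d)/2 - 5)/(3*(sin(d)^2 + cos(d) - 2)^3)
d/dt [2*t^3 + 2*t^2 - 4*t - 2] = 6*t^2 + 4*t - 4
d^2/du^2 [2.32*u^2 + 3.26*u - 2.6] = 4.64000000000000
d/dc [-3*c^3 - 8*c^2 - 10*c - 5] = -9*c^2 - 16*c - 10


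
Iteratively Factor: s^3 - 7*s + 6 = (s + 3)*(s^2 - 3*s + 2) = (s - 1)*(s + 3)*(s - 2)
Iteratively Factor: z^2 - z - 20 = (z + 4)*(z - 5)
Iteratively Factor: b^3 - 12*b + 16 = (b + 4)*(b^2 - 4*b + 4) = (b - 2)*(b + 4)*(b - 2)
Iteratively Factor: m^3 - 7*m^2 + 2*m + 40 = (m - 4)*(m^2 - 3*m - 10) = (m - 5)*(m - 4)*(m + 2)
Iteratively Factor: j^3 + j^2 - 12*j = (j - 3)*(j^2 + 4*j) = (j - 3)*(j + 4)*(j)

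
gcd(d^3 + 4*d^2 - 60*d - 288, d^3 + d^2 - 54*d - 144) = d^2 - 2*d - 48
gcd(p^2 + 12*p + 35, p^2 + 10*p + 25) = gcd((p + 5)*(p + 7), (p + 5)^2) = p + 5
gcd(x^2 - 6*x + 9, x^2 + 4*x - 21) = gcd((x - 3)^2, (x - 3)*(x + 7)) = x - 3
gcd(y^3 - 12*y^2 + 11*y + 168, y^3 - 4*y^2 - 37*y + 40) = y - 8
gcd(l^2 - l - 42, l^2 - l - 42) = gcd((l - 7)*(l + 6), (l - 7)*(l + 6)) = l^2 - l - 42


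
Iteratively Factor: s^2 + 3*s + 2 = (s + 1)*(s + 2)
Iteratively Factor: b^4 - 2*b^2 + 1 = (b - 1)*(b^3 + b^2 - b - 1) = (b - 1)*(b + 1)*(b^2 - 1) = (b - 1)^2*(b + 1)*(b + 1)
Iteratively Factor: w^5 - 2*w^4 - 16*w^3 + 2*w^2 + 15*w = (w + 3)*(w^4 - 5*w^3 - w^2 + 5*w) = (w - 5)*(w + 3)*(w^3 - w) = (w - 5)*(w + 1)*(w + 3)*(w^2 - w) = (w - 5)*(w - 1)*(w + 1)*(w + 3)*(w)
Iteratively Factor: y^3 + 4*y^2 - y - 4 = (y - 1)*(y^2 + 5*y + 4) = (y - 1)*(y + 1)*(y + 4)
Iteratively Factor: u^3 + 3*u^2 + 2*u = (u)*(u^2 + 3*u + 2) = u*(u + 1)*(u + 2)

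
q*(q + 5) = q^2 + 5*q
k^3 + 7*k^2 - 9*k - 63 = (k - 3)*(k + 3)*(k + 7)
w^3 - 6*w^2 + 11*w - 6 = (w - 3)*(w - 2)*(w - 1)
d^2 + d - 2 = (d - 1)*(d + 2)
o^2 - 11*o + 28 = (o - 7)*(o - 4)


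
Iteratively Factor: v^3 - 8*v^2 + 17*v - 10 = (v - 1)*(v^2 - 7*v + 10) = (v - 2)*(v - 1)*(v - 5)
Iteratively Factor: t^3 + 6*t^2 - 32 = (t + 4)*(t^2 + 2*t - 8) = (t - 2)*(t + 4)*(t + 4)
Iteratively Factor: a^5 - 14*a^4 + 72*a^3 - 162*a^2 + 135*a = (a - 3)*(a^4 - 11*a^3 + 39*a^2 - 45*a) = (a - 3)^2*(a^3 - 8*a^2 + 15*a) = (a - 5)*(a - 3)^2*(a^2 - 3*a) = (a - 5)*(a - 3)^3*(a)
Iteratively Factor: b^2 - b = (b - 1)*(b)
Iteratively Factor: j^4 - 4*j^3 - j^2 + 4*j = (j - 1)*(j^3 - 3*j^2 - 4*j) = (j - 1)*(j + 1)*(j^2 - 4*j) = (j - 4)*(j - 1)*(j + 1)*(j)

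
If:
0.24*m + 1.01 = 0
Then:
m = -4.21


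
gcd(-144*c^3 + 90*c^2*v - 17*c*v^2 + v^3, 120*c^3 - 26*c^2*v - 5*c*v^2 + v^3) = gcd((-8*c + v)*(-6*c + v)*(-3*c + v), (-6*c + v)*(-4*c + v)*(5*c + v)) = -6*c + v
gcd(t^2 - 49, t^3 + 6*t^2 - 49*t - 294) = t^2 - 49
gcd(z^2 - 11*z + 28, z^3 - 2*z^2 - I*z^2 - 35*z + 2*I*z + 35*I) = z - 7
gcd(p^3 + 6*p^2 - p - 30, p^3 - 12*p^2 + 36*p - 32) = p - 2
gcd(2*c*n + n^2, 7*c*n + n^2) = n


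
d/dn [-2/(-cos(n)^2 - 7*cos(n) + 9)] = 2*(2*cos(n) + 7)*sin(n)/(cos(n)^2 + 7*cos(n) - 9)^2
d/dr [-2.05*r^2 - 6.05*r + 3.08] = -4.1*r - 6.05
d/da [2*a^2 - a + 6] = 4*a - 1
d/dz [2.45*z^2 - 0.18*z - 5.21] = 4.9*z - 0.18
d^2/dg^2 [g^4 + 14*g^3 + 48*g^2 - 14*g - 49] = 12*g^2 + 84*g + 96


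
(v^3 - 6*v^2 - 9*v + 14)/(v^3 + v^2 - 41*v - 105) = (v^2 + v - 2)/(v^2 + 8*v + 15)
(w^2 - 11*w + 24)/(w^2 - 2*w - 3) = (w - 8)/(w + 1)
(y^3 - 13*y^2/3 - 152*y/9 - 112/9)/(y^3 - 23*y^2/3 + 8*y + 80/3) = (3*y^2 - 17*y - 28)/(3*(y^2 - 9*y + 20))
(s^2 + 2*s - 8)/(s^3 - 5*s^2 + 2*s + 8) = (s + 4)/(s^2 - 3*s - 4)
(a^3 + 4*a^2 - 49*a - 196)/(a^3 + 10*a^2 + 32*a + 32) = (a^2 - 49)/(a^2 + 6*a + 8)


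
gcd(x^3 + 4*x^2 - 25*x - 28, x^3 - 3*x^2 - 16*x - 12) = x + 1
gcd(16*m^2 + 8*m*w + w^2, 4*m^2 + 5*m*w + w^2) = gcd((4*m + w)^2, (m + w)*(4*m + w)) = 4*m + w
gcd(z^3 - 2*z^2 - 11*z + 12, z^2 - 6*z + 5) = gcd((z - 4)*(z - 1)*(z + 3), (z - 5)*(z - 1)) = z - 1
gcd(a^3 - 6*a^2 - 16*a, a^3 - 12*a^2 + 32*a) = a^2 - 8*a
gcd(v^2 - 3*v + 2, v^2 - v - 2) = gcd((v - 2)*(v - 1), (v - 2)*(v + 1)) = v - 2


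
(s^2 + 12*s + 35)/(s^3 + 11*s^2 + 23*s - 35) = 1/(s - 1)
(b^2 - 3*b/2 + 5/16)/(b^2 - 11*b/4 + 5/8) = (4*b - 5)/(2*(2*b - 5))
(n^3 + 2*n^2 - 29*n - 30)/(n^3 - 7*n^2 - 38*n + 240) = (n + 1)/(n - 8)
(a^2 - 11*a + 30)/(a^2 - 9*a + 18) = (a - 5)/(a - 3)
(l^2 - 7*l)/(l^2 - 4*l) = (l - 7)/(l - 4)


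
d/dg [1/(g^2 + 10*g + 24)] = 2*(-g - 5)/(g^2 + 10*g + 24)^2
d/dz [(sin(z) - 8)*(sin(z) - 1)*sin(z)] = (3*sin(z)^2 - 18*sin(z) + 8)*cos(z)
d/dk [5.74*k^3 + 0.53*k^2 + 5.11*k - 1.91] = 17.22*k^2 + 1.06*k + 5.11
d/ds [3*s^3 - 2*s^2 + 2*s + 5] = 9*s^2 - 4*s + 2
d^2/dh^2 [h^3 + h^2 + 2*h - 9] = 6*h + 2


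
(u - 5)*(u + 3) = u^2 - 2*u - 15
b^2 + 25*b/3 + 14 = (b + 7/3)*(b + 6)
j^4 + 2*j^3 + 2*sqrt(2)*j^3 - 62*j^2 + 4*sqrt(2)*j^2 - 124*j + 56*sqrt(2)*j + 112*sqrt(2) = (j + 2)*(j - 4*sqrt(2))*(j - sqrt(2))*(j + 7*sqrt(2))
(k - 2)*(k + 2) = k^2 - 4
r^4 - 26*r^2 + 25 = (r - 5)*(r - 1)*(r + 1)*(r + 5)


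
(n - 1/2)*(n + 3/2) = n^2 + n - 3/4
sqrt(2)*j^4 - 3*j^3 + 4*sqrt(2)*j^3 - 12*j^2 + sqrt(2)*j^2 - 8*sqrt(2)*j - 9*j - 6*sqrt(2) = (j + 3)*(j - 2*sqrt(2))*(j + sqrt(2)/2)*(sqrt(2)*j + sqrt(2))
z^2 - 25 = (z - 5)*(z + 5)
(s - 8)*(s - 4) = s^2 - 12*s + 32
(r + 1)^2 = r^2 + 2*r + 1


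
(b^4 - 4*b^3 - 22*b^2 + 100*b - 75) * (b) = b^5 - 4*b^4 - 22*b^3 + 100*b^2 - 75*b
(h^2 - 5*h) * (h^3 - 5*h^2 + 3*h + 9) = h^5 - 10*h^4 + 28*h^3 - 6*h^2 - 45*h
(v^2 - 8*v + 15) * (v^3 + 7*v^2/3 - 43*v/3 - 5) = v^5 - 17*v^4/3 - 18*v^3 + 434*v^2/3 - 175*v - 75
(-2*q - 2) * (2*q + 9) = -4*q^2 - 22*q - 18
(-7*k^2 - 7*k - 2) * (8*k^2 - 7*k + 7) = -56*k^4 - 7*k^3 - 16*k^2 - 35*k - 14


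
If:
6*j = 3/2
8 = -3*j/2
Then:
No Solution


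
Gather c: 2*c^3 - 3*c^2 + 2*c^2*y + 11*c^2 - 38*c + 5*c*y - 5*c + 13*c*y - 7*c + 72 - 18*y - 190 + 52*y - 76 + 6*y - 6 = 2*c^3 + c^2*(2*y + 8) + c*(18*y - 50) + 40*y - 200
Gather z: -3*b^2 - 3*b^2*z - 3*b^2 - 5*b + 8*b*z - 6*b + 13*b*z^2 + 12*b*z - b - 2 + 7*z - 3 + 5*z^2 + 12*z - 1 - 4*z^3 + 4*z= -6*b^2 - 12*b - 4*z^3 + z^2*(13*b + 5) + z*(-3*b^2 + 20*b + 23) - 6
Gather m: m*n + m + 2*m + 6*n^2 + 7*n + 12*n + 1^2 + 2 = m*(n + 3) + 6*n^2 + 19*n + 3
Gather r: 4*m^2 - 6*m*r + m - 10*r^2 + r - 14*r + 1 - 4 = 4*m^2 + m - 10*r^2 + r*(-6*m - 13) - 3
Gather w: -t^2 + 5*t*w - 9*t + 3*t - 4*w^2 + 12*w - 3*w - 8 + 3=-t^2 - 6*t - 4*w^2 + w*(5*t + 9) - 5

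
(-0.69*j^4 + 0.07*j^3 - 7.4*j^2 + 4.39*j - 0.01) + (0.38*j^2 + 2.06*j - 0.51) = -0.69*j^4 + 0.07*j^3 - 7.02*j^2 + 6.45*j - 0.52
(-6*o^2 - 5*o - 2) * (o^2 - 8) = -6*o^4 - 5*o^3 + 46*o^2 + 40*o + 16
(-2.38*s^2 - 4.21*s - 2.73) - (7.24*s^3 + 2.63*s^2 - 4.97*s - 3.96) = -7.24*s^3 - 5.01*s^2 + 0.76*s + 1.23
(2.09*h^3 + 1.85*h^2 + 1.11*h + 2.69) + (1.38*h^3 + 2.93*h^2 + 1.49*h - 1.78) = 3.47*h^3 + 4.78*h^2 + 2.6*h + 0.91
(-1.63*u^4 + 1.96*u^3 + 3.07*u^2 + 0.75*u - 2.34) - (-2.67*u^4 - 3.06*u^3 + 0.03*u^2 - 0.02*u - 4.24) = 1.04*u^4 + 5.02*u^3 + 3.04*u^2 + 0.77*u + 1.9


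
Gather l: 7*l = 7*l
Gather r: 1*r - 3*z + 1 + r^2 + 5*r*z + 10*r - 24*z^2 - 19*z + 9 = r^2 + r*(5*z + 11) - 24*z^2 - 22*z + 10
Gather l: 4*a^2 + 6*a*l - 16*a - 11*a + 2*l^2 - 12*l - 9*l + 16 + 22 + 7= 4*a^2 - 27*a + 2*l^2 + l*(6*a - 21) + 45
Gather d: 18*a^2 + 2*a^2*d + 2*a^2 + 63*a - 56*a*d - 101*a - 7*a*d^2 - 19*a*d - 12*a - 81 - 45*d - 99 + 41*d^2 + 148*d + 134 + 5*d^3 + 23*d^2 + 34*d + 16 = 20*a^2 - 50*a + 5*d^3 + d^2*(64 - 7*a) + d*(2*a^2 - 75*a + 137) - 30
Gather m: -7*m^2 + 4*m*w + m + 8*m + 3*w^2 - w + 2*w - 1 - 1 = -7*m^2 + m*(4*w + 9) + 3*w^2 + w - 2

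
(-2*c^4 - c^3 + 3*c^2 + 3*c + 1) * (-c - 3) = 2*c^5 + 7*c^4 - 12*c^2 - 10*c - 3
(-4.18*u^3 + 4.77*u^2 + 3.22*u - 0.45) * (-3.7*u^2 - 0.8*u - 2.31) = 15.466*u^5 - 14.305*u^4 - 6.0742*u^3 - 11.9297*u^2 - 7.0782*u + 1.0395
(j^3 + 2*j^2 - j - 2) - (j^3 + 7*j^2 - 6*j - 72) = -5*j^2 + 5*j + 70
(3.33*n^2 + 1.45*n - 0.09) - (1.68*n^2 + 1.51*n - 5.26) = 1.65*n^2 - 0.0600000000000001*n + 5.17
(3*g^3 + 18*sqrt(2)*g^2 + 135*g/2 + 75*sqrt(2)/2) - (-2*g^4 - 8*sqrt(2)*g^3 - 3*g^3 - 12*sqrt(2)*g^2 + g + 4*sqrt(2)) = 2*g^4 + 6*g^3 + 8*sqrt(2)*g^3 + 30*sqrt(2)*g^2 + 133*g/2 + 67*sqrt(2)/2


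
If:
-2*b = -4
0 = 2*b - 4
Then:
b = 2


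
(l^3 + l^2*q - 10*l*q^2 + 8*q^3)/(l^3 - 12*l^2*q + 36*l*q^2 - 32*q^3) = (l^2 + 3*l*q - 4*q^2)/(l^2 - 10*l*q + 16*q^2)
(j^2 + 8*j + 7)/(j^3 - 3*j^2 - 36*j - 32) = (j + 7)/(j^2 - 4*j - 32)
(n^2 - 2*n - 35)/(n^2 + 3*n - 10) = (n - 7)/(n - 2)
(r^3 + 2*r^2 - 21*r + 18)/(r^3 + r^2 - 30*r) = (r^2 - 4*r + 3)/(r*(r - 5))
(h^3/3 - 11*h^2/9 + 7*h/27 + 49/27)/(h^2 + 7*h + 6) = (9*h^2 - 42*h + 49)/(27*(h + 6))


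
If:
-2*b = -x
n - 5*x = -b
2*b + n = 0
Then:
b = 0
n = 0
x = 0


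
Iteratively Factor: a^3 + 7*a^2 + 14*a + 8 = (a + 4)*(a^2 + 3*a + 2) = (a + 1)*(a + 4)*(a + 2)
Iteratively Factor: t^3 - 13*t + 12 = (t + 4)*(t^2 - 4*t + 3) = (t - 3)*(t + 4)*(t - 1)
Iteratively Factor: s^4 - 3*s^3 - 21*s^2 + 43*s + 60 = (s - 5)*(s^3 + 2*s^2 - 11*s - 12) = (s - 5)*(s - 3)*(s^2 + 5*s + 4) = (s - 5)*(s - 3)*(s + 1)*(s + 4)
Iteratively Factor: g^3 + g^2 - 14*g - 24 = (g + 3)*(g^2 - 2*g - 8) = (g - 4)*(g + 3)*(g + 2)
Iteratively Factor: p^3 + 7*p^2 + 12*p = (p + 4)*(p^2 + 3*p) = p*(p + 4)*(p + 3)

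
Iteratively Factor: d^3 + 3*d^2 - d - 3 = (d - 1)*(d^2 + 4*d + 3) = (d - 1)*(d + 3)*(d + 1)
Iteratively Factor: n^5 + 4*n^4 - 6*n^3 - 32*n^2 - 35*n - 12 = (n + 1)*(n^4 + 3*n^3 - 9*n^2 - 23*n - 12) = (n - 3)*(n + 1)*(n^3 + 6*n^2 + 9*n + 4) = (n - 3)*(n + 1)^2*(n^2 + 5*n + 4) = (n - 3)*(n + 1)^3*(n + 4)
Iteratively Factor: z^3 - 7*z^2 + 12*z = (z - 3)*(z^2 - 4*z) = (z - 4)*(z - 3)*(z)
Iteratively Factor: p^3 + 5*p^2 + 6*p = (p + 3)*(p^2 + 2*p) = p*(p + 3)*(p + 2)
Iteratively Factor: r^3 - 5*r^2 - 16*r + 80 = (r + 4)*(r^2 - 9*r + 20) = (r - 4)*(r + 4)*(r - 5)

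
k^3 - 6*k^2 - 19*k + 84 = (k - 7)*(k - 3)*(k + 4)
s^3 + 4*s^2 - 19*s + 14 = (s - 2)*(s - 1)*(s + 7)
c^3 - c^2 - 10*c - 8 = (c - 4)*(c + 1)*(c + 2)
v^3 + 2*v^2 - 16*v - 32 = (v - 4)*(v + 2)*(v + 4)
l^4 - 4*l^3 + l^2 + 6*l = l*(l - 3)*(l - 2)*(l + 1)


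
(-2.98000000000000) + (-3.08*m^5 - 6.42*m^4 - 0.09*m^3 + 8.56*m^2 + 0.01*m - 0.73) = -3.08*m^5 - 6.42*m^4 - 0.09*m^3 + 8.56*m^2 + 0.01*m - 3.71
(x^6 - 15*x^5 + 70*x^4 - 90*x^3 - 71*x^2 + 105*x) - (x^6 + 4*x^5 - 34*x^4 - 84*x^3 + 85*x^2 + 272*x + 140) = -19*x^5 + 104*x^4 - 6*x^3 - 156*x^2 - 167*x - 140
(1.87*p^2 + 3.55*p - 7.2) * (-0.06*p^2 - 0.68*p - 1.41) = -0.1122*p^4 - 1.4846*p^3 - 4.6187*p^2 - 0.109499999999999*p + 10.152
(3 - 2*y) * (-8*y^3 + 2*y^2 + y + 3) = 16*y^4 - 28*y^3 + 4*y^2 - 3*y + 9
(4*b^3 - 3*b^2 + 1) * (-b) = -4*b^4 + 3*b^3 - b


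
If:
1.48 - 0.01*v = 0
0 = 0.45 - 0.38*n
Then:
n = 1.18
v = 148.00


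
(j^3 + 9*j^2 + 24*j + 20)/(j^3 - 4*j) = (j^2 + 7*j + 10)/(j*(j - 2))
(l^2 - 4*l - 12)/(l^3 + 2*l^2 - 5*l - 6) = (l^2 - 4*l - 12)/(l^3 + 2*l^2 - 5*l - 6)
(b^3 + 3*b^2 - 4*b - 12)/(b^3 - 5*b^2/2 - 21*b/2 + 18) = 2*(b^2 - 4)/(2*b^2 - 11*b + 12)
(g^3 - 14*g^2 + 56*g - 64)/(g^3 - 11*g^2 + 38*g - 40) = (g - 8)/(g - 5)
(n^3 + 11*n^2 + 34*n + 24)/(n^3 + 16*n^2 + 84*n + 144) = (n + 1)/(n + 6)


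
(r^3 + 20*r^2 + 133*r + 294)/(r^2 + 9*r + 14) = (r^2 + 13*r + 42)/(r + 2)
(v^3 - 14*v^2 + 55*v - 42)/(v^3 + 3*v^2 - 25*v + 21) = (v^2 - 13*v + 42)/(v^2 + 4*v - 21)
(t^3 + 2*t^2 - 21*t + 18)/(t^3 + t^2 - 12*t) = (t^2 + 5*t - 6)/(t*(t + 4))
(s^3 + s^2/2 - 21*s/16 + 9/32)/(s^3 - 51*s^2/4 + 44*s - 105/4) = (8*s^2 + 10*s - 3)/(8*(s^2 - 12*s + 35))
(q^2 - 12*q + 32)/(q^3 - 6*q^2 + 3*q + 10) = (q^2 - 12*q + 32)/(q^3 - 6*q^2 + 3*q + 10)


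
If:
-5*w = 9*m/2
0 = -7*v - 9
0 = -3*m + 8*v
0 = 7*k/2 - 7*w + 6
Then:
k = 156/35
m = -24/7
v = -9/7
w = 108/35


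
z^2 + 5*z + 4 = (z + 1)*(z + 4)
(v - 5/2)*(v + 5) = v^2 + 5*v/2 - 25/2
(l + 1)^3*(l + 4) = l^4 + 7*l^3 + 15*l^2 + 13*l + 4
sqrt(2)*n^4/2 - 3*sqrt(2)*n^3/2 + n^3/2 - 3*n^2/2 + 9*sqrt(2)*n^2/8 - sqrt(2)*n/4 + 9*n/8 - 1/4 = (n - 2)*(n - 1/2)^2*(sqrt(2)*n/2 + 1/2)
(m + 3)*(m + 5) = m^2 + 8*m + 15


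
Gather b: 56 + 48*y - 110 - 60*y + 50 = -12*y - 4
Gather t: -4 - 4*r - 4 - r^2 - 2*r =-r^2 - 6*r - 8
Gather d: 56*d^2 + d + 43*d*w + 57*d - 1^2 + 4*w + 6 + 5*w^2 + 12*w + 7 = 56*d^2 + d*(43*w + 58) + 5*w^2 + 16*w + 12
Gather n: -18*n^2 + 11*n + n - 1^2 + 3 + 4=-18*n^2 + 12*n + 6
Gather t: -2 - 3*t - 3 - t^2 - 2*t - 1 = -t^2 - 5*t - 6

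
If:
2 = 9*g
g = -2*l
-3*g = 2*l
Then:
No Solution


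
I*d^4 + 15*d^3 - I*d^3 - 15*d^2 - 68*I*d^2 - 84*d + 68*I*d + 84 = (d - 7*I)*(d - 6*I)*(d - 2*I)*(I*d - I)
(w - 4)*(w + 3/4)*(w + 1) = w^3 - 9*w^2/4 - 25*w/4 - 3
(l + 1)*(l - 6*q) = l^2 - 6*l*q + l - 6*q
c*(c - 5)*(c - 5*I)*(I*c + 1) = I*c^4 + 6*c^3 - 5*I*c^3 - 30*c^2 - 5*I*c^2 + 25*I*c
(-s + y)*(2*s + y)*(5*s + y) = -10*s^3 + 3*s^2*y + 6*s*y^2 + y^3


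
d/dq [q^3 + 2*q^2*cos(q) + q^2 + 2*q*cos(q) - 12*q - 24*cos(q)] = -2*q^2*sin(q) + 3*q^2 - 2*q*sin(q) + 4*q*cos(q) + 2*q + 24*sin(q) + 2*cos(q) - 12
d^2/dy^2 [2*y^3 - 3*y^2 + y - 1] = 12*y - 6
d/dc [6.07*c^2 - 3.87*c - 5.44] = 12.14*c - 3.87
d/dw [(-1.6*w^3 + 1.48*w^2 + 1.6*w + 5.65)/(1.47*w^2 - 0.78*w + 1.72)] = (-2.352*w^4 + 2.496*w^3 - 11.7624*w^2 - 11.5198*w + 7.159)/(2.1609*w^4 - 2.2932*w^3 + 5.6652*w^2 - 2.6832*w + 2.9584)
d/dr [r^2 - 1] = 2*r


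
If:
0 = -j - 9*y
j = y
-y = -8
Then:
No Solution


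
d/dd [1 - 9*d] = -9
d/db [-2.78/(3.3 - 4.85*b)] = -13.483/(4.85*b - 3.3)^2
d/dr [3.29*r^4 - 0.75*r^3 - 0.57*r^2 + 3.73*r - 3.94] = 13.16*r^3 - 2.25*r^2 - 1.14*r + 3.73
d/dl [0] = 0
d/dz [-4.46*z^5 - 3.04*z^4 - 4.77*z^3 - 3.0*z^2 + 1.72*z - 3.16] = -22.3*z^4 - 12.16*z^3 - 14.31*z^2 - 6.0*z + 1.72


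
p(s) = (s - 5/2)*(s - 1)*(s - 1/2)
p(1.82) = -0.74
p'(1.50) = -1.00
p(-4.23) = -166.49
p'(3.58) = 14.06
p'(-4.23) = 91.77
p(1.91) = -0.76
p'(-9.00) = 319.25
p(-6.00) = -386.75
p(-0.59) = -5.36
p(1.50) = -0.50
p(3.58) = 8.58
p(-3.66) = -119.42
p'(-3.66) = 73.72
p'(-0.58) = 9.90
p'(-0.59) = 10.01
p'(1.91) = -0.09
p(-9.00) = -1092.50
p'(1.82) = -0.37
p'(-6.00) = 160.25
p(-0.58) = -5.26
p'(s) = (s - 5/2)*(s - 1) + (s - 5/2)*(s - 1/2) + (s - 1)*(s - 1/2) = 3*s^2 - 8*s + 17/4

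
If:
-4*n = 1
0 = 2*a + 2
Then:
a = -1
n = -1/4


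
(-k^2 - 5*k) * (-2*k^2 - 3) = 2*k^4 + 10*k^3 + 3*k^2 + 15*k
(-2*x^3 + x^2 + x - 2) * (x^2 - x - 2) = -2*x^5 + 3*x^4 + 4*x^3 - 5*x^2 + 4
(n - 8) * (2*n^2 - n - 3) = 2*n^3 - 17*n^2 + 5*n + 24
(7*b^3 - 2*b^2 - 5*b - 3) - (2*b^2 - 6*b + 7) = 7*b^3 - 4*b^2 + b - 10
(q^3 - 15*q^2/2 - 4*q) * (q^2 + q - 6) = q^5 - 13*q^4/2 - 35*q^3/2 + 41*q^2 + 24*q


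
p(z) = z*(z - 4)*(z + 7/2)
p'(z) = z*(z - 4) + z*(z + 7/2) + (z - 4)*(z + 7/2) = 3*z^2 - z - 14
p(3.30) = -15.71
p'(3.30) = 15.37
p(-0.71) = 9.33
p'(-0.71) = -11.78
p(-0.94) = 11.89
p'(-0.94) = -10.41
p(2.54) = -22.40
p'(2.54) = 2.81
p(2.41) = -22.65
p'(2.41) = 1.01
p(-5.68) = -119.86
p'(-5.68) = 88.47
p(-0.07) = 0.98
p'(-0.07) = -13.92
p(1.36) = -17.45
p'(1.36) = -9.81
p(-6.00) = -150.00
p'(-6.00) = 100.00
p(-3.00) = 10.50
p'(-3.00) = 16.00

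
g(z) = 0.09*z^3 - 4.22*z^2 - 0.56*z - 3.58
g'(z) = 0.27*z^2 - 8.44*z - 0.56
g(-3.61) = -60.79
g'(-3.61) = 33.43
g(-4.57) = -97.75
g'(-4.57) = 43.65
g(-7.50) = -274.72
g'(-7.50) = 77.93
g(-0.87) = -6.35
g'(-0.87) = 6.99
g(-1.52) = -12.79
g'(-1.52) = 12.89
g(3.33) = -48.92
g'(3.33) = -25.67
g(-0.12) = -3.57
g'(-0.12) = 0.46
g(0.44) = -4.64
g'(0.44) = -4.22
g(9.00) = -284.83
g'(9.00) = -54.65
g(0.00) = -3.58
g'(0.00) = -0.56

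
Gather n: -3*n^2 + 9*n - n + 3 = -3*n^2 + 8*n + 3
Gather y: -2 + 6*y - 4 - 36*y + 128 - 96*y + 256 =378 - 126*y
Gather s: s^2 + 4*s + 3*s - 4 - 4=s^2 + 7*s - 8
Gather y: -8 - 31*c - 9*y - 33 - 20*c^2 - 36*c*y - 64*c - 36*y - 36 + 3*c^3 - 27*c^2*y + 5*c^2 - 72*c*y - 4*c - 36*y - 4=3*c^3 - 15*c^2 - 99*c + y*(-27*c^2 - 108*c - 81) - 81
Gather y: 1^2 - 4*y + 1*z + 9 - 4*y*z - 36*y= y*(-4*z - 40) + z + 10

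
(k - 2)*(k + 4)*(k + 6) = k^3 + 8*k^2 + 4*k - 48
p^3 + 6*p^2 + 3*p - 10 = (p - 1)*(p + 2)*(p + 5)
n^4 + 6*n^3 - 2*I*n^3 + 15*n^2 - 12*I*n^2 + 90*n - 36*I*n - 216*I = (n + 6)*(n - 3*I)^2*(n + 4*I)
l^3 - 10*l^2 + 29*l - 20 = (l - 5)*(l - 4)*(l - 1)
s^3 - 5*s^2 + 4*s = s*(s - 4)*(s - 1)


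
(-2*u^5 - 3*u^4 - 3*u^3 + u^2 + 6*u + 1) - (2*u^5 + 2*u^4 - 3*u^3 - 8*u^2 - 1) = -4*u^5 - 5*u^4 + 9*u^2 + 6*u + 2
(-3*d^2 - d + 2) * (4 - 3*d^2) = 9*d^4 + 3*d^3 - 18*d^2 - 4*d + 8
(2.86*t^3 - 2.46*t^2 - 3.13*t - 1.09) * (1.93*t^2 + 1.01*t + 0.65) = 5.5198*t^5 - 1.8592*t^4 - 6.6665*t^3 - 6.864*t^2 - 3.1354*t - 0.7085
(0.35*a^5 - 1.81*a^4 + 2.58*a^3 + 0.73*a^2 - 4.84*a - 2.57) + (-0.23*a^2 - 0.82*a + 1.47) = 0.35*a^5 - 1.81*a^4 + 2.58*a^3 + 0.5*a^2 - 5.66*a - 1.1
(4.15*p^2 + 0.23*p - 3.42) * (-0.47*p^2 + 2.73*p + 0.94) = -1.9505*p^4 + 11.2214*p^3 + 6.1363*p^2 - 9.1204*p - 3.2148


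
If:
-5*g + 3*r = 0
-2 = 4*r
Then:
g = -3/10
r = -1/2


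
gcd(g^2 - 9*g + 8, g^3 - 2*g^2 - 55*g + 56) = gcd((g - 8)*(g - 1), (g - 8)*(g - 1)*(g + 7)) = g^2 - 9*g + 8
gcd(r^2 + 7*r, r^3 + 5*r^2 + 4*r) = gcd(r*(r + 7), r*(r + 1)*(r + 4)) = r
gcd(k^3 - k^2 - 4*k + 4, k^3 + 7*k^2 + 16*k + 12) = k + 2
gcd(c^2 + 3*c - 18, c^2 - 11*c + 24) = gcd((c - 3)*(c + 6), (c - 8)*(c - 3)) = c - 3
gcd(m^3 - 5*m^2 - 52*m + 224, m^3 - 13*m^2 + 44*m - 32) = m^2 - 12*m + 32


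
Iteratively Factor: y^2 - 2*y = (y)*(y - 2)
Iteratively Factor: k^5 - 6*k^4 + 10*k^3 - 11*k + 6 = (k - 1)*(k^4 - 5*k^3 + 5*k^2 + 5*k - 6) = (k - 3)*(k - 1)*(k^3 - 2*k^2 - k + 2) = (k - 3)*(k - 1)*(k + 1)*(k^2 - 3*k + 2) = (k - 3)*(k - 1)^2*(k + 1)*(k - 2)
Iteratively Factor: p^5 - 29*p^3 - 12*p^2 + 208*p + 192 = (p - 4)*(p^4 + 4*p^3 - 13*p^2 - 64*p - 48) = (p - 4)*(p + 1)*(p^3 + 3*p^2 - 16*p - 48) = (p - 4)*(p + 1)*(p + 4)*(p^2 - p - 12) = (p - 4)^2*(p + 1)*(p + 4)*(p + 3)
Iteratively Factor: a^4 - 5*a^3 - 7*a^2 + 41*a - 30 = (a - 2)*(a^3 - 3*a^2 - 13*a + 15) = (a - 2)*(a + 3)*(a^2 - 6*a + 5) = (a - 2)*(a - 1)*(a + 3)*(a - 5)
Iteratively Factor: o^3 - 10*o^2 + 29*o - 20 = (o - 1)*(o^2 - 9*o + 20) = (o - 4)*(o - 1)*(o - 5)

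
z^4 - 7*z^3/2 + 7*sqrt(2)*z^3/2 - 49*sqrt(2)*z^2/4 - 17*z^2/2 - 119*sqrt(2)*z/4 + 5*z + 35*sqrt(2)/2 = (z - 5)*(z - 1/2)*(z + 2)*(z + 7*sqrt(2)/2)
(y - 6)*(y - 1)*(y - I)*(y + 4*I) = y^4 - 7*y^3 + 3*I*y^3 + 10*y^2 - 21*I*y^2 - 28*y + 18*I*y + 24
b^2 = b^2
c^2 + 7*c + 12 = (c + 3)*(c + 4)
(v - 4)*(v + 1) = v^2 - 3*v - 4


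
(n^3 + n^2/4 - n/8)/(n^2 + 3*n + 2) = n*(8*n^2 + 2*n - 1)/(8*(n^2 + 3*n + 2))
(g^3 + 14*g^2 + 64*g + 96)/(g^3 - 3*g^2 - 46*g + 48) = (g^2 + 8*g + 16)/(g^2 - 9*g + 8)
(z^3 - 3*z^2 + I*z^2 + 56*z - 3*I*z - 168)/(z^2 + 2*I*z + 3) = (z^3 + z^2*(-3 + I) + z*(56 - 3*I) - 168)/(z^2 + 2*I*z + 3)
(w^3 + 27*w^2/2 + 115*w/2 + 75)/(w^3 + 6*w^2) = 1 + 15/(2*w) + 25/(2*w^2)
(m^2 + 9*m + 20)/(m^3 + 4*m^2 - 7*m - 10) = (m + 4)/(m^2 - m - 2)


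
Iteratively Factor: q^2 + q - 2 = (q + 2)*(q - 1)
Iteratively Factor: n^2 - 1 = (n + 1)*(n - 1)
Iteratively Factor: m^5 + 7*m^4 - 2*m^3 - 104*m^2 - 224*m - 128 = (m + 4)*(m^4 + 3*m^3 - 14*m^2 - 48*m - 32) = (m + 1)*(m + 4)*(m^3 + 2*m^2 - 16*m - 32) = (m + 1)*(m + 2)*(m + 4)*(m^2 - 16) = (m + 1)*(m + 2)*(m + 4)^2*(m - 4)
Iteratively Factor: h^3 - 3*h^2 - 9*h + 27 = (h + 3)*(h^2 - 6*h + 9) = (h - 3)*(h + 3)*(h - 3)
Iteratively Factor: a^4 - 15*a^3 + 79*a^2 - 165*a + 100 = (a - 1)*(a^3 - 14*a^2 + 65*a - 100) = (a - 5)*(a - 1)*(a^2 - 9*a + 20) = (a - 5)*(a - 4)*(a - 1)*(a - 5)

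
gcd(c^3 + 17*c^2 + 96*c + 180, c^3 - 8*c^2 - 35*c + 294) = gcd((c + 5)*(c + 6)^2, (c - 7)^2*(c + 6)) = c + 6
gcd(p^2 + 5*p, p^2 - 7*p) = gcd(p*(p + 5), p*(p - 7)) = p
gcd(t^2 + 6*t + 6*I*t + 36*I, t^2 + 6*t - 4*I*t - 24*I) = t + 6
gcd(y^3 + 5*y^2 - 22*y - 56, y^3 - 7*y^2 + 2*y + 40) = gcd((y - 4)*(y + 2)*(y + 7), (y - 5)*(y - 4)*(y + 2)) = y^2 - 2*y - 8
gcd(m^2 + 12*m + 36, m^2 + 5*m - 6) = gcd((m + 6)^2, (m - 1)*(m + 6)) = m + 6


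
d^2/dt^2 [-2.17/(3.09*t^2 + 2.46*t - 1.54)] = (41.438754*t^2 + 32.990076*t - 2.17*(6.18*t + 2.46)*(12.36*t + 4.92) - 20.652324)/(3.09*t^2 + 2.46*t - 1.54)^3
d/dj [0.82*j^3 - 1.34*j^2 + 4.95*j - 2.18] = 2.46*j^2 - 2.68*j + 4.95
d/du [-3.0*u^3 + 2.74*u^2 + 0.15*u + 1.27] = -9.0*u^2 + 5.48*u + 0.15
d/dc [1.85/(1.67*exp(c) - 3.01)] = -3.0895*exp(c)/(1.67*exp(c) - 3.01)^2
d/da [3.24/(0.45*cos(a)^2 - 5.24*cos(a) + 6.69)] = (2.916*cos(a) - 16.9776)*sin(a)/(0.45*cos(a)^2 - 5.24*cos(a) + 6.69)^2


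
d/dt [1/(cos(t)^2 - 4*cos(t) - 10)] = 2*(cos(t) - 2)*sin(t)/(sin(t)^2 + 4*cos(t) + 9)^2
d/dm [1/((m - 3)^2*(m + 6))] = -(3*m + 9)/((m - 3)^3*(m + 6)^2)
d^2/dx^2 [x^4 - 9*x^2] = 12*x^2 - 18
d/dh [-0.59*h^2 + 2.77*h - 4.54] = 2.77 - 1.18*h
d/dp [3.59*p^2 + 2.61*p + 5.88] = 7.18*p + 2.61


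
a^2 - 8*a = a*(a - 8)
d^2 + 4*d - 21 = (d - 3)*(d + 7)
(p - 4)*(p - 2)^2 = p^3 - 8*p^2 + 20*p - 16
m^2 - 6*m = m*(m - 6)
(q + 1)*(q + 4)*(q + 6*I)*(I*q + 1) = I*q^4 - 5*q^3 + 5*I*q^3 - 25*q^2 + 10*I*q^2 - 20*q + 30*I*q + 24*I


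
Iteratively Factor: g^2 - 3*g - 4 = (g - 4)*(g + 1)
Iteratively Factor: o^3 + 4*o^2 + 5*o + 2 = (o + 2)*(o^2 + 2*o + 1) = (o + 1)*(o + 2)*(o + 1)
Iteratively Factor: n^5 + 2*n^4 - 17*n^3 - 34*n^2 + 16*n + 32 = (n + 2)*(n^4 - 17*n^2 + 16) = (n - 4)*(n + 2)*(n^3 + 4*n^2 - n - 4) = (n - 4)*(n + 2)*(n + 4)*(n^2 - 1) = (n - 4)*(n - 1)*(n + 2)*(n + 4)*(n + 1)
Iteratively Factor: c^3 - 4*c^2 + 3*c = (c - 3)*(c^2 - c) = (c - 3)*(c - 1)*(c)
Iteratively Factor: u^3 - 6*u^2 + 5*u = (u - 5)*(u^2 - u) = u*(u - 5)*(u - 1)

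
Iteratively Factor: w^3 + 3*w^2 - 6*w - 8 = (w + 4)*(w^2 - w - 2) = (w + 1)*(w + 4)*(w - 2)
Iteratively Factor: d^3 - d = (d)*(d^2 - 1) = d*(d + 1)*(d - 1)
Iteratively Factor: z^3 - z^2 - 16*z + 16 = (z - 4)*(z^2 + 3*z - 4) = (z - 4)*(z - 1)*(z + 4)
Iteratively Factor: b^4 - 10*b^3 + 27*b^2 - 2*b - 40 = (b - 4)*(b^3 - 6*b^2 + 3*b + 10) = (b - 4)*(b + 1)*(b^2 - 7*b + 10) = (b - 4)*(b - 2)*(b + 1)*(b - 5)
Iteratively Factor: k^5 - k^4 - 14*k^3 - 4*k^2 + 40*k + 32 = (k + 2)*(k^4 - 3*k^3 - 8*k^2 + 12*k + 16) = (k + 2)^2*(k^3 - 5*k^2 + 2*k + 8) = (k - 4)*(k + 2)^2*(k^2 - k - 2) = (k - 4)*(k + 1)*(k + 2)^2*(k - 2)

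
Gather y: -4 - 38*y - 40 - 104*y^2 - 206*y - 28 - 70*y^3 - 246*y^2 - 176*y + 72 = -70*y^3 - 350*y^2 - 420*y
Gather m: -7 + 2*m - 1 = 2*m - 8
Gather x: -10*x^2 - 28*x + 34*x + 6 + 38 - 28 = -10*x^2 + 6*x + 16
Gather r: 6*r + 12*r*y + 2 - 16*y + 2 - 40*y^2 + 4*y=r*(12*y + 6) - 40*y^2 - 12*y + 4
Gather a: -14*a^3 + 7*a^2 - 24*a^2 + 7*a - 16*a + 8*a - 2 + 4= -14*a^3 - 17*a^2 - a + 2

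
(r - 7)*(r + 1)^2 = r^3 - 5*r^2 - 13*r - 7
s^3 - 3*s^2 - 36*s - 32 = (s - 8)*(s + 1)*(s + 4)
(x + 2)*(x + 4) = x^2 + 6*x + 8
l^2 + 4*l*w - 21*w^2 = (l - 3*w)*(l + 7*w)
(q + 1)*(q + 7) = q^2 + 8*q + 7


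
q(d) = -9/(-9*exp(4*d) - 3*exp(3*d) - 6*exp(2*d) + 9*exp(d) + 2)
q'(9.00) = 0.00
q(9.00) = 0.00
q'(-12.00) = 0.00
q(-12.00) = -4.50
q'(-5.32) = 0.09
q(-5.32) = -4.40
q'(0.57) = -0.34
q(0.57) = 0.09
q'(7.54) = -0.00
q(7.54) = 0.00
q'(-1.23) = 0.64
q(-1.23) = -2.26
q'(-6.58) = 0.03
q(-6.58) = -4.47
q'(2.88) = -0.00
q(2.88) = 0.00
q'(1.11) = -0.04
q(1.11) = 0.01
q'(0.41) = -0.69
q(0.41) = 0.16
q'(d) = -9*(36*exp(4*d) + 9*exp(3*d) + 12*exp(2*d) - 9*exp(d))/(-9*exp(4*d) - 3*exp(3*d) - 6*exp(2*d) + 9*exp(d) + 2)^2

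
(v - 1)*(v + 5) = v^2 + 4*v - 5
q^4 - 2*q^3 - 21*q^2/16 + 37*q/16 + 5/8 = (q - 2)*(q - 5/4)*(q + 1/4)*(q + 1)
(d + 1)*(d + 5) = d^2 + 6*d + 5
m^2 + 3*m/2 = m*(m + 3/2)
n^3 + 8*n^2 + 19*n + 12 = (n + 1)*(n + 3)*(n + 4)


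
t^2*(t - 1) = t^3 - t^2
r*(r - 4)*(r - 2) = r^3 - 6*r^2 + 8*r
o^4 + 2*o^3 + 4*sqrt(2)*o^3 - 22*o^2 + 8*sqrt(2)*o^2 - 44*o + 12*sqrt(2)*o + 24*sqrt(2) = (o + 2)*(o - sqrt(2))^2*(o + 6*sqrt(2))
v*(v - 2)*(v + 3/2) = v^3 - v^2/2 - 3*v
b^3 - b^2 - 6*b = b*(b - 3)*(b + 2)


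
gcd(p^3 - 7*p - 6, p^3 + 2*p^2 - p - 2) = p^2 + 3*p + 2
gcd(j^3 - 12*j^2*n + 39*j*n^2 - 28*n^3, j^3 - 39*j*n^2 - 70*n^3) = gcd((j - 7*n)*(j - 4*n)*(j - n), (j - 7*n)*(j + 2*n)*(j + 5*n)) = j - 7*n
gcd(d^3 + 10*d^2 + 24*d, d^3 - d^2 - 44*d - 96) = d + 4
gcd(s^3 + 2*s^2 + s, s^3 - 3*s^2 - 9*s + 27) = 1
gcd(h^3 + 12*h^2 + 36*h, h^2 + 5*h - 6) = h + 6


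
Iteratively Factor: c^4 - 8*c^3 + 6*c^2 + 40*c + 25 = (c - 5)*(c^3 - 3*c^2 - 9*c - 5) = (c - 5)*(c + 1)*(c^2 - 4*c - 5) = (c - 5)*(c + 1)^2*(c - 5)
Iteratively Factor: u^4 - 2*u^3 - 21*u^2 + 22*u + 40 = (u - 5)*(u^3 + 3*u^2 - 6*u - 8) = (u - 5)*(u + 4)*(u^2 - u - 2) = (u - 5)*(u + 1)*(u + 4)*(u - 2)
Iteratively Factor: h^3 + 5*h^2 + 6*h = (h + 3)*(h^2 + 2*h) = h*(h + 3)*(h + 2)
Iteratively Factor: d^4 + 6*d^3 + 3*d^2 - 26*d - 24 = (d - 2)*(d^3 + 8*d^2 + 19*d + 12) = (d - 2)*(d + 4)*(d^2 + 4*d + 3) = (d - 2)*(d + 1)*(d + 4)*(d + 3)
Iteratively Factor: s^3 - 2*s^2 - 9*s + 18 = (s - 3)*(s^2 + s - 6) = (s - 3)*(s - 2)*(s + 3)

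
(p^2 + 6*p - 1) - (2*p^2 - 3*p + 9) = -p^2 + 9*p - 10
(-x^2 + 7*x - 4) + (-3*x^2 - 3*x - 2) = -4*x^2 + 4*x - 6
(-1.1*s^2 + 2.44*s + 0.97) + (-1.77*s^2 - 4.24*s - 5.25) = -2.87*s^2 - 1.8*s - 4.28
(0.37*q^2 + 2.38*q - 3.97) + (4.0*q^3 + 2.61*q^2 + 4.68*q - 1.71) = 4.0*q^3 + 2.98*q^2 + 7.06*q - 5.68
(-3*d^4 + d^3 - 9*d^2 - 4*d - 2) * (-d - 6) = 3*d^5 + 17*d^4 + 3*d^3 + 58*d^2 + 26*d + 12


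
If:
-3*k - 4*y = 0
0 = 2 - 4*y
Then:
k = -2/3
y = 1/2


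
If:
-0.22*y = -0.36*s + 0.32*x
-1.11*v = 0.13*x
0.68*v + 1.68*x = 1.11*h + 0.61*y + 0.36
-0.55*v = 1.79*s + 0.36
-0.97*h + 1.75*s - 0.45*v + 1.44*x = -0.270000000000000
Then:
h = 0.07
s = -0.20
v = -0.01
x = 0.10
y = -0.47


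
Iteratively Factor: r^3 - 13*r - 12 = (r + 3)*(r^2 - 3*r - 4) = (r - 4)*(r + 3)*(r + 1)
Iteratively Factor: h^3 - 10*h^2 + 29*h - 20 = (h - 5)*(h^2 - 5*h + 4) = (h - 5)*(h - 4)*(h - 1)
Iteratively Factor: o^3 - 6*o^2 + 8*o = (o - 2)*(o^2 - 4*o) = o*(o - 2)*(o - 4)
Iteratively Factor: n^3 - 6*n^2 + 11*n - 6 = (n - 2)*(n^2 - 4*n + 3) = (n - 3)*(n - 2)*(n - 1)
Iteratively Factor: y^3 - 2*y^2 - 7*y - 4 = (y - 4)*(y^2 + 2*y + 1) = (y - 4)*(y + 1)*(y + 1)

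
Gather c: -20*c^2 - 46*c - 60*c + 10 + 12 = -20*c^2 - 106*c + 22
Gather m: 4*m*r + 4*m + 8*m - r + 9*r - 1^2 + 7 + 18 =m*(4*r + 12) + 8*r + 24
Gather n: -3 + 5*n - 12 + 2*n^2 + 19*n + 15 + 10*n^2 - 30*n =12*n^2 - 6*n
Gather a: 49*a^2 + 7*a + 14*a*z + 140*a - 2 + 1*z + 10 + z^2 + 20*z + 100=49*a^2 + a*(14*z + 147) + z^2 + 21*z + 108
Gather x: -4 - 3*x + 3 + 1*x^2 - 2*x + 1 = x^2 - 5*x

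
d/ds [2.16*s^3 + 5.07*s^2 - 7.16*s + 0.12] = 6.48*s^2 + 10.14*s - 7.16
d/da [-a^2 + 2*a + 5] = 2 - 2*a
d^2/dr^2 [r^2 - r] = 2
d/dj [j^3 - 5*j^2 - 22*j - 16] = 3*j^2 - 10*j - 22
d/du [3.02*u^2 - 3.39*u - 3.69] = 6.04*u - 3.39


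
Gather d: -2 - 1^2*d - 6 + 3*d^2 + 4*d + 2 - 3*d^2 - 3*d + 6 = 0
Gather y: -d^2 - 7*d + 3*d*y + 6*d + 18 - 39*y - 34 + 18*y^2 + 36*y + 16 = -d^2 - d + 18*y^2 + y*(3*d - 3)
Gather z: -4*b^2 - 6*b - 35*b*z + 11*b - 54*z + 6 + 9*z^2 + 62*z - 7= -4*b^2 + 5*b + 9*z^2 + z*(8 - 35*b) - 1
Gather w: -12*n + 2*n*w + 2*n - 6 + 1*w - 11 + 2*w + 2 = -10*n + w*(2*n + 3) - 15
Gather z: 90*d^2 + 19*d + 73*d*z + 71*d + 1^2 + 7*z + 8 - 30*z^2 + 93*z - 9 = 90*d^2 + 90*d - 30*z^2 + z*(73*d + 100)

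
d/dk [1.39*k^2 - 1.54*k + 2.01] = 2.78*k - 1.54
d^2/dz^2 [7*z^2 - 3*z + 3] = 14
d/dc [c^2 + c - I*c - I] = 2*c + 1 - I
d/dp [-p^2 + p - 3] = 1 - 2*p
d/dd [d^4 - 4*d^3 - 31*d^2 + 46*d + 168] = 4*d^3 - 12*d^2 - 62*d + 46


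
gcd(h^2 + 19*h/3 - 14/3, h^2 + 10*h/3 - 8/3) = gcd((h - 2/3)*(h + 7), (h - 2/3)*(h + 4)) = h - 2/3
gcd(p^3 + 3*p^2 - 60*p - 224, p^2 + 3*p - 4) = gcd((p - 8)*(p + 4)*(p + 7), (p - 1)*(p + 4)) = p + 4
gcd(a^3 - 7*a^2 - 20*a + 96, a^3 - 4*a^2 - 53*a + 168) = a^2 - 11*a + 24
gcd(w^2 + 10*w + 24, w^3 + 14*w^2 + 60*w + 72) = w + 6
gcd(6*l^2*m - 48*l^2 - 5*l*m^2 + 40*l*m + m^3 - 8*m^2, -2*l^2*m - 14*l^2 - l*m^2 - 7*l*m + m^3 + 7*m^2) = 2*l - m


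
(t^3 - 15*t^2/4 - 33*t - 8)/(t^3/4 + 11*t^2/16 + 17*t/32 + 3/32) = 8*(t^2 - 4*t - 32)/(2*t^2 + 5*t + 3)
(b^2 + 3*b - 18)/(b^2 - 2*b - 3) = (b + 6)/(b + 1)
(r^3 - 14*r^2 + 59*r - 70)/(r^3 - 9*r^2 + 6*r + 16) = (r^2 - 12*r + 35)/(r^2 - 7*r - 8)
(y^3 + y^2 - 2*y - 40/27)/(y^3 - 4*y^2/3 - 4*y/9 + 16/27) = (3*y + 5)/(3*y - 2)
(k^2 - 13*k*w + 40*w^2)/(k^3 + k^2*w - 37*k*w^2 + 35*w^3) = (-k + 8*w)/(-k^2 - 6*k*w + 7*w^2)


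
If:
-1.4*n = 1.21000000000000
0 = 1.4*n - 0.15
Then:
No Solution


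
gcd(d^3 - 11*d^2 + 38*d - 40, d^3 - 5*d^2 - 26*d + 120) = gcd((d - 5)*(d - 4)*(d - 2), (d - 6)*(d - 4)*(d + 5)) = d - 4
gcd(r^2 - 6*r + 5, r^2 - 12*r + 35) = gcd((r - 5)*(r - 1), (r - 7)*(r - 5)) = r - 5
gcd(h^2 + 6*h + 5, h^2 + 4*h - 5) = h + 5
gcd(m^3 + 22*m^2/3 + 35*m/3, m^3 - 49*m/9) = m^2 + 7*m/3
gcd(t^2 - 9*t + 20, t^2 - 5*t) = t - 5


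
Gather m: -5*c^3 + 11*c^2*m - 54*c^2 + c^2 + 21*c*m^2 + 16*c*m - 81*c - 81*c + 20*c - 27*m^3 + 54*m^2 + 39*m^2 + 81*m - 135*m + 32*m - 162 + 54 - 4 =-5*c^3 - 53*c^2 - 142*c - 27*m^3 + m^2*(21*c + 93) + m*(11*c^2 + 16*c - 22) - 112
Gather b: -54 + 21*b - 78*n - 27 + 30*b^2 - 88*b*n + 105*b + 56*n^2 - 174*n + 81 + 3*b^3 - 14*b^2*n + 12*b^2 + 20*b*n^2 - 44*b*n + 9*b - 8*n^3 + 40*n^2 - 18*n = 3*b^3 + b^2*(42 - 14*n) + b*(20*n^2 - 132*n + 135) - 8*n^3 + 96*n^2 - 270*n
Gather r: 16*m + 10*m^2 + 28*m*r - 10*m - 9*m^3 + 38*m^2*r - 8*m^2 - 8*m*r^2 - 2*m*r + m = -9*m^3 + 2*m^2 - 8*m*r^2 + 7*m + r*(38*m^2 + 26*m)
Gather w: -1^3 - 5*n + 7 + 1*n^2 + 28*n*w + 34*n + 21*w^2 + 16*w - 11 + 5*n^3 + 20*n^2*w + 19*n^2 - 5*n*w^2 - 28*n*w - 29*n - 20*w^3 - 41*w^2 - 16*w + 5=5*n^3 + 20*n^2*w + 20*n^2 - 20*w^3 + w^2*(-5*n - 20)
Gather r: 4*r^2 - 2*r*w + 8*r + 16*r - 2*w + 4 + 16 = 4*r^2 + r*(24 - 2*w) - 2*w + 20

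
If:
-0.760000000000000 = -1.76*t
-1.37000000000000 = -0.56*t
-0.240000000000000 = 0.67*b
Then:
No Solution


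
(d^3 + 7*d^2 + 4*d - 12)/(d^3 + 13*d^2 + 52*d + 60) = (d - 1)/(d + 5)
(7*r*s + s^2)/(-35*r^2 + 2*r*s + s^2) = -s/(5*r - s)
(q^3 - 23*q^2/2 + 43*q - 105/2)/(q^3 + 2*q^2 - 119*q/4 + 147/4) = 2*(q^2 - 8*q + 15)/(2*q^2 + 11*q - 21)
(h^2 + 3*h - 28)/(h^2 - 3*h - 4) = (h + 7)/(h + 1)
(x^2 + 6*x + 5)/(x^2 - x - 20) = (x^2 + 6*x + 5)/(x^2 - x - 20)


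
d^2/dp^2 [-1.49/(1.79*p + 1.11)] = -9.548218/(1.79*p + 1.11)^3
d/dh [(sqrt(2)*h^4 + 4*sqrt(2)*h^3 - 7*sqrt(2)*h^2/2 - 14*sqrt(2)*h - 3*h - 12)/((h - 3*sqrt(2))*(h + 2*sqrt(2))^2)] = (sqrt(2)*h^5 - 89*sqrt(2)*h^3/2 + 8*h^3 - 116*sqrt(2)*h^2 - 8*h^2 - 48*h + 75*sqrt(2)*h + 36 + 120*sqrt(2))/(h^5 - 30*h^3 - 20*sqrt(2)*h^2 + 240*h + 288*sqrt(2))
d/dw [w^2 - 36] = 2*w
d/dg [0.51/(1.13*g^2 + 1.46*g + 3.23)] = (-1.1526*g - 0.7446)/(1.13*g^2 + 1.46*g + 3.23)^2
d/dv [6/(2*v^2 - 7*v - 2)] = 6*(7 - 4*v)/(-2*v^2 + 7*v + 2)^2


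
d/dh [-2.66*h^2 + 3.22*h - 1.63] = 3.22 - 5.32*h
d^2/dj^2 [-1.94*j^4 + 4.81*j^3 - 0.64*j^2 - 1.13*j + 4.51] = -23.28*j^2 + 28.86*j - 1.28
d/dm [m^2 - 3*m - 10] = 2*m - 3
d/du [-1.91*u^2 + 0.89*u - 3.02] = 0.89 - 3.82*u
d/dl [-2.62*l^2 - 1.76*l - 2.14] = -5.24*l - 1.76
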